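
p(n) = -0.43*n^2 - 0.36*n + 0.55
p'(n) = -0.86*n - 0.36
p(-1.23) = 0.34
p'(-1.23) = 0.70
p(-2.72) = -1.65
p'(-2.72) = 1.98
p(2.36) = -2.69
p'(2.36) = -2.39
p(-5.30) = -9.62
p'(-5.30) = 4.20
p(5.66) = -15.26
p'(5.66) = -5.23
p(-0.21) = 0.61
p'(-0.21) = -0.18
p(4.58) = -10.12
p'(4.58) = -4.30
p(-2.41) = -1.08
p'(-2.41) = 1.71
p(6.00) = -17.09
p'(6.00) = -5.52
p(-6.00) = -12.77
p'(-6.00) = 4.80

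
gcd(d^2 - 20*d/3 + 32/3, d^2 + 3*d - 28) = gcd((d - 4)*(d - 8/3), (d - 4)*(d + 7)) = d - 4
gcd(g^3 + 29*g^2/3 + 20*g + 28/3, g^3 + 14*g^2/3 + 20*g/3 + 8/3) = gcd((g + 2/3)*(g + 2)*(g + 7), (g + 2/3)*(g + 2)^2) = g^2 + 8*g/3 + 4/3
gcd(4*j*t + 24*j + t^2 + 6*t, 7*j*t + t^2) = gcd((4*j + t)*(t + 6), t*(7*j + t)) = 1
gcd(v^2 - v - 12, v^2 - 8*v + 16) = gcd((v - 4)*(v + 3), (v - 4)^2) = v - 4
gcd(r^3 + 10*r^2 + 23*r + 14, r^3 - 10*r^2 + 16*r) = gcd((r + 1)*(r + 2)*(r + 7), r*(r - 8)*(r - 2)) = 1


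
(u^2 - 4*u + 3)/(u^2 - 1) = (u - 3)/(u + 1)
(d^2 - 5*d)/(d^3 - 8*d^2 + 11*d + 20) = d/(d^2 - 3*d - 4)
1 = 1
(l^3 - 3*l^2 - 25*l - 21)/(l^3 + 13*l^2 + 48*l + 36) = (l^2 - 4*l - 21)/(l^2 + 12*l + 36)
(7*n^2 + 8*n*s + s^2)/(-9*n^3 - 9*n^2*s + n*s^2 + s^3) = (7*n + s)/(-9*n^2 + s^2)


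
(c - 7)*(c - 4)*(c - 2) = c^3 - 13*c^2 + 50*c - 56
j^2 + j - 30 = (j - 5)*(j + 6)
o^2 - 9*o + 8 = (o - 8)*(o - 1)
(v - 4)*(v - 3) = v^2 - 7*v + 12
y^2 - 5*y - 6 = (y - 6)*(y + 1)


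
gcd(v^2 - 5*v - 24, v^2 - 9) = v + 3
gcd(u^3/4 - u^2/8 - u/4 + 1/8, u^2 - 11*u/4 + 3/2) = 1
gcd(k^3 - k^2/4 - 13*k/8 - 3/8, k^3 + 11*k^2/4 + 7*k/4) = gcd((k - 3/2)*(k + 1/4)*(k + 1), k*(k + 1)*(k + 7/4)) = k + 1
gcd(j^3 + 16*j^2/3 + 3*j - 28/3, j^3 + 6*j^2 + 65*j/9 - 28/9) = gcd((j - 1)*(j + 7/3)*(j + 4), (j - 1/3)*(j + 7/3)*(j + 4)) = j^2 + 19*j/3 + 28/3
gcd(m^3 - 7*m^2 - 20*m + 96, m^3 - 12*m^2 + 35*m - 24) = m^2 - 11*m + 24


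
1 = 1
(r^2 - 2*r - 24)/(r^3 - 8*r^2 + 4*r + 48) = (r + 4)/(r^2 - 2*r - 8)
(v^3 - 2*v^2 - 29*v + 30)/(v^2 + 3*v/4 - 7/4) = 4*(v^2 - v - 30)/(4*v + 7)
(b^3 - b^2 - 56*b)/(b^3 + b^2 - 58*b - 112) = b/(b + 2)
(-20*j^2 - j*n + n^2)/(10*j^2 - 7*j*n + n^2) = (-4*j - n)/(2*j - n)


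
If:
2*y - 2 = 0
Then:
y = 1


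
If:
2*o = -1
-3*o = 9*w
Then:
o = -1/2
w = 1/6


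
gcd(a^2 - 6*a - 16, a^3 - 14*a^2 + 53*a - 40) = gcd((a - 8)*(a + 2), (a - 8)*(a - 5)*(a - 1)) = a - 8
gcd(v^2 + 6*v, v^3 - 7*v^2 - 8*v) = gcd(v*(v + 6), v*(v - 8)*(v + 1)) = v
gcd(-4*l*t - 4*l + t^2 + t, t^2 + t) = t + 1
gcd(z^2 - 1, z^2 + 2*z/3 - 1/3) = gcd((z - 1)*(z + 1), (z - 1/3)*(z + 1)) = z + 1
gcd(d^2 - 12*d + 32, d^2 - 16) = d - 4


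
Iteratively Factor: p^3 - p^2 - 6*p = (p + 2)*(p^2 - 3*p) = (p - 3)*(p + 2)*(p)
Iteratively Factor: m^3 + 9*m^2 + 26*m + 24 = (m + 3)*(m^2 + 6*m + 8) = (m + 2)*(m + 3)*(m + 4)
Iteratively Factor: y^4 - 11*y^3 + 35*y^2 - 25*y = (y - 5)*(y^3 - 6*y^2 + 5*y) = (y - 5)*(y - 1)*(y^2 - 5*y) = (y - 5)^2*(y - 1)*(y)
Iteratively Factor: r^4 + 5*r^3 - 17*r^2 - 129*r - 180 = (r + 3)*(r^3 + 2*r^2 - 23*r - 60) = (r - 5)*(r + 3)*(r^2 + 7*r + 12) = (r - 5)*(r + 3)*(r + 4)*(r + 3)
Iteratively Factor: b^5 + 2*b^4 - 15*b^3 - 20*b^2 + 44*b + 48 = (b + 1)*(b^4 + b^3 - 16*b^2 - 4*b + 48) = (b - 3)*(b + 1)*(b^3 + 4*b^2 - 4*b - 16) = (b - 3)*(b + 1)*(b + 2)*(b^2 + 2*b - 8) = (b - 3)*(b + 1)*(b + 2)*(b + 4)*(b - 2)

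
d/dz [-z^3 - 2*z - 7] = -3*z^2 - 2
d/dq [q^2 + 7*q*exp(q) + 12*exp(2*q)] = 7*q*exp(q) + 2*q + 24*exp(2*q) + 7*exp(q)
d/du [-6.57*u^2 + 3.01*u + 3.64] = 3.01 - 13.14*u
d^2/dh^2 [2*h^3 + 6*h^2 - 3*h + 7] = 12*h + 12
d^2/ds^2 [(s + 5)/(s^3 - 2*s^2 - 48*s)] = 2*(3*s^5 + 24*s^4 - 28*s^3 - 660*s^2 + 1440*s + 11520)/(s^3*(s^6 - 6*s^5 - 132*s^4 + 568*s^3 + 6336*s^2 - 13824*s - 110592))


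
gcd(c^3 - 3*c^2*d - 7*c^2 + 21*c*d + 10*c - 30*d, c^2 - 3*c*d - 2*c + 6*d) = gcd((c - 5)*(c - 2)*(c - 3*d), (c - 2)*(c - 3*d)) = c^2 - 3*c*d - 2*c + 6*d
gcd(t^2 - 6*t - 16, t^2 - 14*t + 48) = t - 8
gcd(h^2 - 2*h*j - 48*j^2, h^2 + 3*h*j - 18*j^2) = h + 6*j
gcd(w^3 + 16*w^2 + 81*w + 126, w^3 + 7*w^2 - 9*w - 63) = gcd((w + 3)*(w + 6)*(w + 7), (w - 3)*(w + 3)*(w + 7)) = w^2 + 10*w + 21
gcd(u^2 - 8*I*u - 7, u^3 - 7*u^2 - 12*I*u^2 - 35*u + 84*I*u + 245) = u - 7*I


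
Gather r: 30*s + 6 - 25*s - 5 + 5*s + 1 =10*s + 2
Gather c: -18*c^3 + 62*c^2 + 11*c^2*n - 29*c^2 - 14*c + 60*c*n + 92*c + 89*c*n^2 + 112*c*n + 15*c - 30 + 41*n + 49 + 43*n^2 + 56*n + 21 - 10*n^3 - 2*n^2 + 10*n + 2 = -18*c^3 + c^2*(11*n + 33) + c*(89*n^2 + 172*n + 93) - 10*n^3 + 41*n^2 + 107*n + 42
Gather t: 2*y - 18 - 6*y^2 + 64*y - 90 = -6*y^2 + 66*y - 108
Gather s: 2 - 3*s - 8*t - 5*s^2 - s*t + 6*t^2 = -5*s^2 + s*(-t - 3) + 6*t^2 - 8*t + 2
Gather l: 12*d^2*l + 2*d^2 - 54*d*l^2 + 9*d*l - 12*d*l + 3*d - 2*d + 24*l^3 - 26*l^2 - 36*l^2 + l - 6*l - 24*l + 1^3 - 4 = 2*d^2 + d + 24*l^3 + l^2*(-54*d - 62) + l*(12*d^2 - 3*d - 29) - 3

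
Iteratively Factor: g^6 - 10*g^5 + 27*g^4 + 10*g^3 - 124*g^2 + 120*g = (g - 5)*(g^5 - 5*g^4 + 2*g^3 + 20*g^2 - 24*g) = (g - 5)*(g + 2)*(g^4 - 7*g^3 + 16*g^2 - 12*g) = g*(g - 5)*(g + 2)*(g^3 - 7*g^2 + 16*g - 12) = g*(g - 5)*(g - 2)*(g + 2)*(g^2 - 5*g + 6) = g*(g - 5)*(g - 2)^2*(g + 2)*(g - 3)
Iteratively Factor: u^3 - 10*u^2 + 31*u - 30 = (u - 5)*(u^2 - 5*u + 6) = (u - 5)*(u - 2)*(u - 3)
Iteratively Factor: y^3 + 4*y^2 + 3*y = (y + 1)*(y^2 + 3*y) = y*(y + 1)*(y + 3)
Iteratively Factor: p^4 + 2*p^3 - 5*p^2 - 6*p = (p + 3)*(p^3 - p^2 - 2*p) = (p + 1)*(p + 3)*(p^2 - 2*p) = (p - 2)*(p + 1)*(p + 3)*(p)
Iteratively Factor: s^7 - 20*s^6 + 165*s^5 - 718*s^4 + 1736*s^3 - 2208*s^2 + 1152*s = (s - 4)*(s^6 - 16*s^5 + 101*s^4 - 314*s^3 + 480*s^2 - 288*s) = (s - 4)^2*(s^5 - 12*s^4 + 53*s^3 - 102*s^2 + 72*s) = (s - 4)^2*(s - 2)*(s^4 - 10*s^3 + 33*s^2 - 36*s) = s*(s - 4)^2*(s - 2)*(s^3 - 10*s^2 + 33*s - 36) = s*(s - 4)^2*(s - 3)*(s - 2)*(s^2 - 7*s + 12) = s*(s - 4)^2*(s - 3)^2*(s - 2)*(s - 4)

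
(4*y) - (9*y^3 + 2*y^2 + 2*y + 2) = -9*y^3 - 2*y^2 + 2*y - 2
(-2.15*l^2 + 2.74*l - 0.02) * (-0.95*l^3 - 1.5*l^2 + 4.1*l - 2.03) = 2.0425*l^5 + 0.621999999999999*l^4 - 12.906*l^3 + 15.6285*l^2 - 5.6442*l + 0.0406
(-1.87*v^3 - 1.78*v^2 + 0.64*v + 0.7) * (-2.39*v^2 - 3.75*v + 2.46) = 4.4693*v^5 + 11.2667*v^4 + 0.5452*v^3 - 8.4518*v^2 - 1.0506*v + 1.722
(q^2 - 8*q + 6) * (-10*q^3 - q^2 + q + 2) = -10*q^5 + 79*q^4 - 51*q^3 - 12*q^2 - 10*q + 12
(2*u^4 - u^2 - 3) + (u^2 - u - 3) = 2*u^4 - u - 6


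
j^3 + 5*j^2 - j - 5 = (j - 1)*(j + 1)*(j + 5)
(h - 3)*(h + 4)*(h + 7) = h^3 + 8*h^2 - 5*h - 84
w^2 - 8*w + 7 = (w - 7)*(w - 1)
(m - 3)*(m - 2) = m^2 - 5*m + 6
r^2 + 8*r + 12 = (r + 2)*(r + 6)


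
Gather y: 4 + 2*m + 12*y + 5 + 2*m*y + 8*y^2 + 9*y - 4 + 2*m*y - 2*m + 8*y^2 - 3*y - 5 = 16*y^2 + y*(4*m + 18)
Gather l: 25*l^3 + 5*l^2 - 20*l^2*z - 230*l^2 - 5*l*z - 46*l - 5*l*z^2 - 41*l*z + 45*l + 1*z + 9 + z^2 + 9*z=25*l^3 + l^2*(-20*z - 225) + l*(-5*z^2 - 46*z - 1) + z^2 + 10*z + 9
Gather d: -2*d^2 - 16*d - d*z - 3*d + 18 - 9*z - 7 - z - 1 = -2*d^2 + d*(-z - 19) - 10*z + 10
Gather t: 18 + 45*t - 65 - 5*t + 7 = 40*t - 40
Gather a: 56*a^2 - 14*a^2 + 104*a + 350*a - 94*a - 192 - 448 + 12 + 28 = 42*a^2 + 360*a - 600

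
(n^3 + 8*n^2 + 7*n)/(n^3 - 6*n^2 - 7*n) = (n + 7)/(n - 7)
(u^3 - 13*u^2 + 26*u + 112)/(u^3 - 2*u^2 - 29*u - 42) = (u - 8)/(u + 3)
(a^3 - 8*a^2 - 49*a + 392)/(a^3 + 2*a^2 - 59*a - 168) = (a - 7)/(a + 3)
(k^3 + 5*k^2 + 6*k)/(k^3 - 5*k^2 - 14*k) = (k + 3)/(k - 7)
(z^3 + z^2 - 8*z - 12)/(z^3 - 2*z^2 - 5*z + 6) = (z + 2)/(z - 1)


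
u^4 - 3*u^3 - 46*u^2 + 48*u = u*(u - 8)*(u - 1)*(u + 6)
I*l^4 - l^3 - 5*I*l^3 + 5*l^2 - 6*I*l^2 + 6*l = l*(l - 6)*(l + I)*(I*l + I)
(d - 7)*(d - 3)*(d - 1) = d^3 - 11*d^2 + 31*d - 21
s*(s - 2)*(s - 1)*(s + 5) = s^4 + 2*s^3 - 13*s^2 + 10*s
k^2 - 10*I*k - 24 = (k - 6*I)*(k - 4*I)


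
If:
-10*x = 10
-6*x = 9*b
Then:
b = 2/3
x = -1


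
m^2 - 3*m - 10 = (m - 5)*(m + 2)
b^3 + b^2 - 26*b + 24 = (b - 4)*(b - 1)*(b + 6)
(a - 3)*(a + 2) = a^2 - a - 6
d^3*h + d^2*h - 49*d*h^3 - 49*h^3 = (d - 7*h)*(d + 7*h)*(d*h + h)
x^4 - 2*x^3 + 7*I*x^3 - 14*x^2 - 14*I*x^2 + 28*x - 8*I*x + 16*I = (x - 2)*(x + I)*(x + 2*I)*(x + 4*I)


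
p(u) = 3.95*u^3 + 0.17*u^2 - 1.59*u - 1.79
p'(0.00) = -1.59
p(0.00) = -1.79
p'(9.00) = 961.32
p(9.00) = 2877.22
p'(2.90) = 99.05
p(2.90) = 91.37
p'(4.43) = 232.47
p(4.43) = 337.91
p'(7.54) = 674.67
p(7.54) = 1689.10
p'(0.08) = -1.49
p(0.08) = -1.91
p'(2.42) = 68.63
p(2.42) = 51.34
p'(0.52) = 1.79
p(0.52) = -2.02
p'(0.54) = 2.05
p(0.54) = -1.98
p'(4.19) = 207.87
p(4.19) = 285.09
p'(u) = 11.85*u^2 + 0.34*u - 1.59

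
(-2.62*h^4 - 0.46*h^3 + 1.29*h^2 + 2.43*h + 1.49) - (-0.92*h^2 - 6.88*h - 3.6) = -2.62*h^4 - 0.46*h^3 + 2.21*h^2 + 9.31*h + 5.09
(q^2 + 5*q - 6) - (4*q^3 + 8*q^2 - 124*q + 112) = -4*q^3 - 7*q^2 + 129*q - 118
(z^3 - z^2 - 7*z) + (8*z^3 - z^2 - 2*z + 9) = 9*z^3 - 2*z^2 - 9*z + 9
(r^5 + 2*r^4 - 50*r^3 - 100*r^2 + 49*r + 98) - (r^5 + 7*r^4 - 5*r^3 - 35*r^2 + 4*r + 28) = -5*r^4 - 45*r^3 - 65*r^2 + 45*r + 70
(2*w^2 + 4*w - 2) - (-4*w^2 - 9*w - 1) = 6*w^2 + 13*w - 1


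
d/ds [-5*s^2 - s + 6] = -10*s - 1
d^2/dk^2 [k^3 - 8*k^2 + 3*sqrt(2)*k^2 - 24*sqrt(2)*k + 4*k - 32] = 6*k - 16 + 6*sqrt(2)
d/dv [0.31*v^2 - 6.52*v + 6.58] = 0.62*v - 6.52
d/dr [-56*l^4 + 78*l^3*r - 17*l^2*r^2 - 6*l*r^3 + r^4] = 78*l^3 - 34*l^2*r - 18*l*r^2 + 4*r^3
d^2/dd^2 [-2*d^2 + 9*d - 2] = -4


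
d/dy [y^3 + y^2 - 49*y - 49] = 3*y^2 + 2*y - 49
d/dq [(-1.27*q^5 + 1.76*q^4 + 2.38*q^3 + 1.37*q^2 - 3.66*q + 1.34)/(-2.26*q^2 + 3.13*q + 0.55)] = (8.6106*q^6 - 23.8556*q^5 + 7.6551*q^4 + 18.7708*q^3 - 0.0564999999999998*q^2 + 7.5638*q - 6.2072)/(5.1076*q^4 - 14.1476*q^3 + 7.3109*q^2 + 3.443*q + 0.3025)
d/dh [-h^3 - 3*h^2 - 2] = 3*h*(-h - 2)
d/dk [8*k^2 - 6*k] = 16*k - 6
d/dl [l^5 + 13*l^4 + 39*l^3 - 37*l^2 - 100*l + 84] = 5*l^4 + 52*l^3 + 117*l^2 - 74*l - 100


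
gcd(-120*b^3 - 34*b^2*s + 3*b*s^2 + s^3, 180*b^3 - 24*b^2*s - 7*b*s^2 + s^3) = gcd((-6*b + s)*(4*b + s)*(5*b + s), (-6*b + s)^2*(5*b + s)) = -30*b^2 - b*s + s^2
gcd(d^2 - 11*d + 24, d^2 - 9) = d - 3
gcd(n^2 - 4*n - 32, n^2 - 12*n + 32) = n - 8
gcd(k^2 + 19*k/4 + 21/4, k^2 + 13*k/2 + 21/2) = k + 3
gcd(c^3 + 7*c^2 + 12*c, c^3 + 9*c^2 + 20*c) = c^2 + 4*c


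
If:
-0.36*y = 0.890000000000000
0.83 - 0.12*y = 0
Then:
No Solution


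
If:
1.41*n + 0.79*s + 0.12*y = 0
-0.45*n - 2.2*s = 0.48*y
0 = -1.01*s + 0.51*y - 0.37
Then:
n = 0.02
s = -0.11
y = 0.50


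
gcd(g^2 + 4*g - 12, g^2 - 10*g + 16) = g - 2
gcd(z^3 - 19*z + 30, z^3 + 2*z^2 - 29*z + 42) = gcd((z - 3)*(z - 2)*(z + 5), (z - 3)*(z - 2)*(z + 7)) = z^2 - 5*z + 6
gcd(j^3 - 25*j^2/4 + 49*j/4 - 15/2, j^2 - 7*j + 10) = j - 2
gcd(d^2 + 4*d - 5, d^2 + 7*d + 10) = d + 5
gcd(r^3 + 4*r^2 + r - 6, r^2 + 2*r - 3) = r^2 + 2*r - 3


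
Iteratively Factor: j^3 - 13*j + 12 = (j - 3)*(j^2 + 3*j - 4) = (j - 3)*(j - 1)*(j + 4)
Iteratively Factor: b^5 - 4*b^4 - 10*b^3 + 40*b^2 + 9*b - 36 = (b - 4)*(b^4 - 10*b^2 + 9) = (b - 4)*(b - 1)*(b^3 + b^2 - 9*b - 9) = (b - 4)*(b - 3)*(b - 1)*(b^2 + 4*b + 3) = (b - 4)*(b - 3)*(b - 1)*(b + 1)*(b + 3)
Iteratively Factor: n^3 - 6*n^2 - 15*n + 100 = (n - 5)*(n^2 - n - 20) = (n - 5)^2*(n + 4)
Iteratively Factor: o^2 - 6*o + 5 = (o - 5)*(o - 1)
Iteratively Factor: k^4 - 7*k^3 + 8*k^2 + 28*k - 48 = (k + 2)*(k^3 - 9*k^2 + 26*k - 24) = (k - 4)*(k + 2)*(k^2 - 5*k + 6) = (k - 4)*(k - 3)*(k + 2)*(k - 2)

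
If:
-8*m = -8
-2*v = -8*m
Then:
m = 1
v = 4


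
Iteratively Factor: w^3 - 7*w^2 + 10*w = (w - 2)*(w^2 - 5*w) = w*(w - 2)*(w - 5)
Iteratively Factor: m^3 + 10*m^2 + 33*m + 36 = (m + 4)*(m^2 + 6*m + 9) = (m + 3)*(m + 4)*(m + 3)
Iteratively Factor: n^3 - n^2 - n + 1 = (n + 1)*(n^2 - 2*n + 1) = (n - 1)*(n + 1)*(n - 1)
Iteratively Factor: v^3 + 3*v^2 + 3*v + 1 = (v + 1)*(v^2 + 2*v + 1) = (v + 1)^2*(v + 1)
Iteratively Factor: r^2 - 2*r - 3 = (r + 1)*(r - 3)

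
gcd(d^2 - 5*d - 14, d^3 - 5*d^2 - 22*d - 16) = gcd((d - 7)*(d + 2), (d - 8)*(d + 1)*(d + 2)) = d + 2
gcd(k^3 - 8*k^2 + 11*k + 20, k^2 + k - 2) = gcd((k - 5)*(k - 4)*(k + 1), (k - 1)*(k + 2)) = 1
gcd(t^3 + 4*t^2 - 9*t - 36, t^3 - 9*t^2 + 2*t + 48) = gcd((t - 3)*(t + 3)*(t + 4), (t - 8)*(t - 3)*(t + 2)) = t - 3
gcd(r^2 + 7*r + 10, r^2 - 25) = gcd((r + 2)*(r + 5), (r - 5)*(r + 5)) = r + 5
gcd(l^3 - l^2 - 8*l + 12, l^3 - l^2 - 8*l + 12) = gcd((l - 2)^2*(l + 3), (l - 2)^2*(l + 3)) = l^3 - l^2 - 8*l + 12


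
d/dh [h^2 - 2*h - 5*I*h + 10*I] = 2*h - 2 - 5*I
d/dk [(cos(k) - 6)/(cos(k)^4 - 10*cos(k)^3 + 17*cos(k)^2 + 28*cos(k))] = (3*cos(k)^4 - 44*cos(k)^3 + 197*cos(k)^2 - 204*cos(k) - 168)*sin(k)/((cos(k) - 7)^2*(cos(k) - 4)^2*(cos(k) + 1)^2*cos(k)^2)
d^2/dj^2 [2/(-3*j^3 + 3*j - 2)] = 36*(j*(3*j^3 - 3*j + 2) - (3*j^2 - 1)^2)/(3*j^3 - 3*j + 2)^3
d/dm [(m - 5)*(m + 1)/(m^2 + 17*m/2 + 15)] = 10*(5*m^2 + 16*m - 7)/(4*m^4 + 68*m^3 + 409*m^2 + 1020*m + 900)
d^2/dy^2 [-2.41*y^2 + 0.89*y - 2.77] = -4.82000000000000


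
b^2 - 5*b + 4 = (b - 4)*(b - 1)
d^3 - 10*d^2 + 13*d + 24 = (d - 8)*(d - 3)*(d + 1)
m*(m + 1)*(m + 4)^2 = m^4 + 9*m^3 + 24*m^2 + 16*m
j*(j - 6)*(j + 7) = j^3 + j^2 - 42*j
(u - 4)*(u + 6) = u^2 + 2*u - 24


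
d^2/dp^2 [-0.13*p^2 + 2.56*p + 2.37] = -0.260000000000000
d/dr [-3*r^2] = -6*r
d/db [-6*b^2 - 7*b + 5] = -12*b - 7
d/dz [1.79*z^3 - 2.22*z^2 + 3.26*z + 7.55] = 5.37*z^2 - 4.44*z + 3.26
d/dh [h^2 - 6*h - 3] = 2*h - 6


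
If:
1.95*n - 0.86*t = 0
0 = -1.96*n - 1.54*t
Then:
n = 0.00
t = 0.00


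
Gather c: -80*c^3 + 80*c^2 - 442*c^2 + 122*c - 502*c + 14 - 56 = -80*c^3 - 362*c^2 - 380*c - 42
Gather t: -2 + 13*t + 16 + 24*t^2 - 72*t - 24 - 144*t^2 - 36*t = -120*t^2 - 95*t - 10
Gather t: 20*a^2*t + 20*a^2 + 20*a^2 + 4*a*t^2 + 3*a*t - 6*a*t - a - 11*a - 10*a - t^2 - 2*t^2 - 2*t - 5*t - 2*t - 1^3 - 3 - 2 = 40*a^2 - 22*a + t^2*(4*a - 3) + t*(20*a^2 - 3*a - 9) - 6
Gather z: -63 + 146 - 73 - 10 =0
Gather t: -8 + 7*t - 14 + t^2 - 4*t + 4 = t^2 + 3*t - 18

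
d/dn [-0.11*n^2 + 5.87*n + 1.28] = 5.87 - 0.22*n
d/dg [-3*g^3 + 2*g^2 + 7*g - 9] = -9*g^2 + 4*g + 7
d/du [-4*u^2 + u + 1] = 1 - 8*u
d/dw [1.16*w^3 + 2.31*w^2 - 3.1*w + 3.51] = 3.48*w^2 + 4.62*w - 3.1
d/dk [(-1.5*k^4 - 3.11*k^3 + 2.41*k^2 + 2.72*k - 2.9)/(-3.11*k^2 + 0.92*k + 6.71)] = (9.33*k^5 + 5.5321*k^4 - 45.9824*k^3 - 51.9279*k^2 + 14.3042*k + 20.9192)/(9.6721*k^4 - 5.7224*k^3 - 40.8898*k^2 + 12.3464*k + 45.0241)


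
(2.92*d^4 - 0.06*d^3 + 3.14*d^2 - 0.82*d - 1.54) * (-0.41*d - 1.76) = -1.1972*d^5 - 5.1146*d^4 - 1.1818*d^3 - 5.1902*d^2 + 2.0746*d + 2.7104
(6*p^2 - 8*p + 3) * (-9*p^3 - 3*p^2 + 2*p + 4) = -54*p^5 + 54*p^4 + 9*p^3 - p^2 - 26*p + 12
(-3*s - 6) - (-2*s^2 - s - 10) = 2*s^2 - 2*s + 4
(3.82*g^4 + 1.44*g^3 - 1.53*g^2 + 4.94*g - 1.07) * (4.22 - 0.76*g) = -2.9032*g^5 + 15.026*g^4 + 7.2396*g^3 - 10.211*g^2 + 21.66*g - 4.5154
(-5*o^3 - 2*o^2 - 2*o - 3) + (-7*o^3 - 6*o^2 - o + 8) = -12*o^3 - 8*o^2 - 3*o + 5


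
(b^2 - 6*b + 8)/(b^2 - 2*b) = (b - 4)/b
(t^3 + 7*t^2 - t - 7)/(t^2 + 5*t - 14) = (t^2 - 1)/(t - 2)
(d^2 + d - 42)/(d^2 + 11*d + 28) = (d - 6)/(d + 4)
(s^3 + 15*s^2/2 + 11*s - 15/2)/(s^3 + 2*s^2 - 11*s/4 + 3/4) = 2*(s + 5)/(2*s - 1)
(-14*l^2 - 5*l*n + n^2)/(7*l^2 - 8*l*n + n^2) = (-2*l - n)/(l - n)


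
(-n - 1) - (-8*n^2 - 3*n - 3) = 8*n^2 + 2*n + 2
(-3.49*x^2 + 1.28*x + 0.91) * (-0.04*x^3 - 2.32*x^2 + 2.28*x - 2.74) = 0.1396*x^5 + 8.0456*x^4 - 10.9632*x^3 + 10.3698*x^2 - 1.4324*x - 2.4934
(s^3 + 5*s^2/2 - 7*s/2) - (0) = s^3 + 5*s^2/2 - 7*s/2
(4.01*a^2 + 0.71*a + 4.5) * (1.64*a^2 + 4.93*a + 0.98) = 6.5764*a^4 + 20.9337*a^3 + 14.8101*a^2 + 22.8808*a + 4.41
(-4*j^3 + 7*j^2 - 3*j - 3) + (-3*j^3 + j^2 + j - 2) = -7*j^3 + 8*j^2 - 2*j - 5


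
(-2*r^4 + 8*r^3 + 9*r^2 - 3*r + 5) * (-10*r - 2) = 20*r^5 - 76*r^4 - 106*r^3 + 12*r^2 - 44*r - 10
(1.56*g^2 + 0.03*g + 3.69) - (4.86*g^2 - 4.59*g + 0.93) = -3.3*g^2 + 4.62*g + 2.76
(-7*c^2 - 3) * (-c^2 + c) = 7*c^4 - 7*c^3 + 3*c^2 - 3*c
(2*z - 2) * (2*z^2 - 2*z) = 4*z^3 - 8*z^2 + 4*z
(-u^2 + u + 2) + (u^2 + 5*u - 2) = 6*u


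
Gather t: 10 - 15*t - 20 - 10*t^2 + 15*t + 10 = -10*t^2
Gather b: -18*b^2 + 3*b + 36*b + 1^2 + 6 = -18*b^2 + 39*b + 7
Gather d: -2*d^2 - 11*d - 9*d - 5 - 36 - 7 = -2*d^2 - 20*d - 48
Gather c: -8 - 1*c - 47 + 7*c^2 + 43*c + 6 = 7*c^2 + 42*c - 49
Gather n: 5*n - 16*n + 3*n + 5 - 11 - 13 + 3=-8*n - 16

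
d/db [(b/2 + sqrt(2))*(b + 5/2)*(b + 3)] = 3*b^2/2 + 2*sqrt(2)*b + 11*b/2 + 15/4 + 11*sqrt(2)/2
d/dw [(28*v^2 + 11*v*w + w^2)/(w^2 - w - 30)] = ((-11*v - 2*w)*(-w^2 + w + 30) - (2*w - 1)*(28*v^2 + 11*v*w + w^2))/(-w^2 + w + 30)^2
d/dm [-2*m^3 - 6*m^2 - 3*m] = -6*m^2 - 12*m - 3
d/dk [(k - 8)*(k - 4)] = 2*k - 12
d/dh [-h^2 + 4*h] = 4 - 2*h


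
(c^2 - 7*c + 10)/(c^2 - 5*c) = (c - 2)/c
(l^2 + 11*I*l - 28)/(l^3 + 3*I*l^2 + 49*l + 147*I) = (l + 4*I)/(l^2 - 4*I*l + 21)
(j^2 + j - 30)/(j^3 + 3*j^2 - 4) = (j^2 + j - 30)/(j^3 + 3*j^2 - 4)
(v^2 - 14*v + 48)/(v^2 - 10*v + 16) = (v - 6)/(v - 2)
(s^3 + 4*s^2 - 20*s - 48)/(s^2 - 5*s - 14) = (s^2 + 2*s - 24)/(s - 7)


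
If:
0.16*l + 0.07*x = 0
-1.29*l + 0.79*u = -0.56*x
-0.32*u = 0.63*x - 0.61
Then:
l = -1.53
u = -4.97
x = 3.49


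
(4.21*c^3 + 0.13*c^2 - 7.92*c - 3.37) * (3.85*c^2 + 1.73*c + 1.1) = 16.2085*c^5 + 7.7838*c^4 - 25.6361*c^3 - 26.5331*c^2 - 14.5421*c - 3.707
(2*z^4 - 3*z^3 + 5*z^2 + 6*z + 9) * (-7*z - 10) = -14*z^5 + z^4 - 5*z^3 - 92*z^2 - 123*z - 90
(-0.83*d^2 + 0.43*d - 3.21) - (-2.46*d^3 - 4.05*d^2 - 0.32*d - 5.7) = 2.46*d^3 + 3.22*d^2 + 0.75*d + 2.49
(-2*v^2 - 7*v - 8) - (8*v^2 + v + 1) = -10*v^2 - 8*v - 9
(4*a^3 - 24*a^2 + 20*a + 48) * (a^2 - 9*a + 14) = 4*a^5 - 60*a^4 + 292*a^3 - 468*a^2 - 152*a + 672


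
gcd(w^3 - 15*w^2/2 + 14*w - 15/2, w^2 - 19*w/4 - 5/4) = w - 5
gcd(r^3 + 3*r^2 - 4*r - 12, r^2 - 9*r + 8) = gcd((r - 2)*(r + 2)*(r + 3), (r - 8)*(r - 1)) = 1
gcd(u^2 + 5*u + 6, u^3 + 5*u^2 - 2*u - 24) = u + 3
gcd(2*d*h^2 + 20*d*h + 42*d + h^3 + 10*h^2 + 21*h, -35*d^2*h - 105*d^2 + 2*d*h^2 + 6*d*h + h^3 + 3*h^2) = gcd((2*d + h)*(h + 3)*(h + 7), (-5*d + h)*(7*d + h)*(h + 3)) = h + 3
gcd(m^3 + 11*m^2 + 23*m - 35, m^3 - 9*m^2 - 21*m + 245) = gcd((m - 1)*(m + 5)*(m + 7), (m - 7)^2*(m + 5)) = m + 5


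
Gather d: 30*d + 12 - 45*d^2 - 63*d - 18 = -45*d^2 - 33*d - 6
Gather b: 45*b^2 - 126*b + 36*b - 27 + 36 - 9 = 45*b^2 - 90*b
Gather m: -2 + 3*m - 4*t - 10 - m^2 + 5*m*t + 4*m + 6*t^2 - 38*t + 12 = -m^2 + m*(5*t + 7) + 6*t^2 - 42*t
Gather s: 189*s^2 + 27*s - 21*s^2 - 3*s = 168*s^2 + 24*s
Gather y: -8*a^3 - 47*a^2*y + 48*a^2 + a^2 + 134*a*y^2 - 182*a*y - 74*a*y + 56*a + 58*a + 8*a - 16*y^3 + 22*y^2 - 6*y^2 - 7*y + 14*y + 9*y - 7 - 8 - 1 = -8*a^3 + 49*a^2 + 122*a - 16*y^3 + y^2*(134*a + 16) + y*(-47*a^2 - 256*a + 16) - 16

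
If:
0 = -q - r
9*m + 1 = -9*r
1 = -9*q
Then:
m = -2/9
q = -1/9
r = 1/9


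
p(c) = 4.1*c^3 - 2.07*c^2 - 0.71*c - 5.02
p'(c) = 12.3*c^2 - 4.14*c - 0.71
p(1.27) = -0.86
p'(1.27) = 13.87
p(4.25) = 269.31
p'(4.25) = 203.86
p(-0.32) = -5.14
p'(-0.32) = 1.87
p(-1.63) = -27.12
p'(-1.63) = 38.72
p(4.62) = 351.82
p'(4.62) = 242.70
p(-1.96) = -42.45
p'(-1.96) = 54.66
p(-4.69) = -470.19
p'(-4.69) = 289.26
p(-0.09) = -4.98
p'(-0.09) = -0.24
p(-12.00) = -7379.38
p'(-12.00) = 1820.17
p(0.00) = -5.02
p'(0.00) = -0.71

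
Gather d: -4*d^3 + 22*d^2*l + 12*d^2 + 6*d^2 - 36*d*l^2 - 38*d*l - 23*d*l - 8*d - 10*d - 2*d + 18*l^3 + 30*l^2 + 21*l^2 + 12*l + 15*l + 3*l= -4*d^3 + d^2*(22*l + 18) + d*(-36*l^2 - 61*l - 20) + 18*l^3 + 51*l^2 + 30*l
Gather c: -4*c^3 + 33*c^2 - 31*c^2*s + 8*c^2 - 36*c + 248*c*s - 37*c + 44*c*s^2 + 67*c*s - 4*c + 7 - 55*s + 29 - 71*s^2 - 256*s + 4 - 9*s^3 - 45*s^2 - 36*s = -4*c^3 + c^2*(41 - 31*s) + c*(44*s^2 + 315*s - 77) - 9*s^3 - 116*s^2 - 347*s + 40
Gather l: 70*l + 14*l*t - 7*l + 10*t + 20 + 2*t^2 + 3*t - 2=l*(14*t + 63) + 2*t^2 + 13*t + 18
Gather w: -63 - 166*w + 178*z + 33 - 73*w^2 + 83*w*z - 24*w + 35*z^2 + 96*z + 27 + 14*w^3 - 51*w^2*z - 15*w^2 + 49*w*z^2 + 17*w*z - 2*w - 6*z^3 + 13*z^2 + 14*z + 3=14*w^3 + w^2*(-51*z - 88) + w*(49*z^2 + 100*z - 192) - 6*z^3 + 48*z^2 + 288*z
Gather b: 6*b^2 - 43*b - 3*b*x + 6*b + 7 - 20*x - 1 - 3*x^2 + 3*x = 6*b^2 + b*(-3*x - 37) - 3*x^2 - 17*x + 6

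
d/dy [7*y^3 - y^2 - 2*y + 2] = 21*y^2 - 2*y - 2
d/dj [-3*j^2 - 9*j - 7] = -6*j - 9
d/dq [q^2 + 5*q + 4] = 2*q + 5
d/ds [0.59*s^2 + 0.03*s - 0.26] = 1.18*s + 0.03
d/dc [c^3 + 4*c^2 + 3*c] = 3*c^2 + 8*c + 3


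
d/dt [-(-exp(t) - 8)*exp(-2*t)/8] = (-exp(t) - 16)*exp(-2*t)/8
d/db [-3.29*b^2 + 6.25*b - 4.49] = 6.25 - 6.58*b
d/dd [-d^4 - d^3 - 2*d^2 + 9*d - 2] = -4*d^3 - 3*d^2 - 4*d + 9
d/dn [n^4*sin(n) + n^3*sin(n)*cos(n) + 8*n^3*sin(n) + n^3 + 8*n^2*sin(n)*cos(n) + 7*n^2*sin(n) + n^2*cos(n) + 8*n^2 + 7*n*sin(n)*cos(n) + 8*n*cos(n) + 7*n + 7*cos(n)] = n^4*cos(n) + 4*n^3*sin(n) + 8*n^3*cos(n) + n^3*cos(2*n) + 23*n^2*sin(n) + 3*n^2*sin(2*n)/2 + 7*n^2*cos(n) + 8*n^2*cos(2*n) + 3*n^2 + 6*n*sin(n) + 8*n*sin(2*n) + 2*n*cos(n) + 7*n*cos(2*n) + 16*n - 7*sin(n) + 7*sin(2*n)/2 + 8*cos(n) + 7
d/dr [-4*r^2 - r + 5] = -8*r - 1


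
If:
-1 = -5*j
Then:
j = 1/5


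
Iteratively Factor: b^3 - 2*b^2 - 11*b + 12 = (b + 3)*(b^2 - 5*b + 4) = (b - 1)*(b + 3)*(b - 4)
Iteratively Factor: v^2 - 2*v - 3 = (v - 3)*(v + 1)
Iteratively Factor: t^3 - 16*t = (t - 4)*(t^2 + 4*t) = (t - 4)*(t + 4)*(t)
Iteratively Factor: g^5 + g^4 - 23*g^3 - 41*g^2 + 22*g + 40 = (g + 1)*(g^4 - 23*g^2 - 18*g + 40) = (g - 5)*(g + 1)*(g^3 + 5*g^2 + 2*g - 8) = (g - 5)*(g - 1)*(g + 1)*(g^2 + 6*g + 8) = (g - 5)*(g - 1)*(g + 1)*(g + 4)*(g + 2)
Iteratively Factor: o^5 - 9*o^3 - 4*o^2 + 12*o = (o - 3)*(o^4 + 3*o^3 - 4*o) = o*(o - 3)*(o^3 + 3*o^2 - 4) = o*(o - 3)*(o + 2)*(o^2 + o - 2) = o*(o - 3)*(o - 1)*(o + 2)*(o + 2)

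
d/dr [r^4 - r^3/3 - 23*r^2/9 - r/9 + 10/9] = 4*r^3 - r^2 - 46*r/9 - 1/9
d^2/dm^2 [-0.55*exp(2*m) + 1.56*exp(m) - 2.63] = (1.56 - 2.2*exp(m))*exp(m)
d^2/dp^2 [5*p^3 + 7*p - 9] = 30*p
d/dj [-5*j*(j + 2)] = -10*j - 10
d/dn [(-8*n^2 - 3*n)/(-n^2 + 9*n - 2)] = (-75*n^2 + 32*n + 6)/(n^4 - 18*n^3 + 85*n^2 - 36*n + 4)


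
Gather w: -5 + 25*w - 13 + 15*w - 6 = 40*w - 24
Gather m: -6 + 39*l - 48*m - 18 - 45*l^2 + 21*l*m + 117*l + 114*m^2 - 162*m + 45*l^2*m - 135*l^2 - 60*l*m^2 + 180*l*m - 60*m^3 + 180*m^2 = -180*l^2 + 156*l - 60*m^3 + m^2*(294 - 60*l) + m*(45*l^2 + 201*l - 210) - 24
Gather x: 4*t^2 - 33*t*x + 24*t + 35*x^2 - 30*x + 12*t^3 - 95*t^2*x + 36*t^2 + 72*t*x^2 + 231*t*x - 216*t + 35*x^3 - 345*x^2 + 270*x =12*t^3 + 40*t^2 - 192*t + 35*x^3 + x^2*(72*t - 310) + x*(-95*t^2 + 198*t + 240)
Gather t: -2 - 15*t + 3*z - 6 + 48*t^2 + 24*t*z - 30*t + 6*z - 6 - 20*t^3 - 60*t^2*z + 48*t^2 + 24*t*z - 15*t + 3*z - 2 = -20*t^3 + t^2*(96 - 60*z) + t*(48*z - 60) + 12*z - 16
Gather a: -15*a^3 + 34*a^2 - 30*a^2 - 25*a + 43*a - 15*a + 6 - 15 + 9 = -15*a^3 + 4*a^2 + 3*a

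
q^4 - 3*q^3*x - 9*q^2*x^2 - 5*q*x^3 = q*(q - 5*x)*(q + x)^2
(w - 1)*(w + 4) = w^2 + 3*w - 4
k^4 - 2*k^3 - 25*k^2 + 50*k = k*(k - 5)*(k - 2)*(k + 5)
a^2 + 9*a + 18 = (a + 3)*(a + 6)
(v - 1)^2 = v^2 - 2*v + 1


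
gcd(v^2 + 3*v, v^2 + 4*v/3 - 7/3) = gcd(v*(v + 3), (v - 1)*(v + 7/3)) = 1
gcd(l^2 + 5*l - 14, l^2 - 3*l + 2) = l - 2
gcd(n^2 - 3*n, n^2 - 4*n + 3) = n - 3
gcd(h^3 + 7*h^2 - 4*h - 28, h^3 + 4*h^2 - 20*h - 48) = h + 2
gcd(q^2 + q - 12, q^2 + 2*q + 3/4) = 1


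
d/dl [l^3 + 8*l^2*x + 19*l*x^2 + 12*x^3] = 3*l^2 + 16*l*x + 19*x^2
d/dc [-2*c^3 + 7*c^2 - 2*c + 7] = -6*c^2 + 14*c - 2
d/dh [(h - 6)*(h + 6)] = 2*h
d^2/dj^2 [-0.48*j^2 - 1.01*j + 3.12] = -0.960000000000000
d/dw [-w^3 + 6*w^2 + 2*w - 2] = -3*w^2 + 12*w + 2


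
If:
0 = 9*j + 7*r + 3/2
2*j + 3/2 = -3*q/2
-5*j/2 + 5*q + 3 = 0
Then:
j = -12/55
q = -39/55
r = 51/770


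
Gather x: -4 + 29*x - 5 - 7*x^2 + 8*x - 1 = -7*x^2 + 37*x - 10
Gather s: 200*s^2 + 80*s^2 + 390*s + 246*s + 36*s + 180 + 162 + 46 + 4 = 280*s^2 + 672*s + 392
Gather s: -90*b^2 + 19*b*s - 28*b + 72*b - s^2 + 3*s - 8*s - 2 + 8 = -90*b^2 + 44*b - s^2 + s*(19*b - 5) + 6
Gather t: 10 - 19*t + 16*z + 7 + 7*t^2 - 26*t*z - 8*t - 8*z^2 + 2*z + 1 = 7*t^2 + t*(-26*z - 27) - 8*z^2 + 18*z + 18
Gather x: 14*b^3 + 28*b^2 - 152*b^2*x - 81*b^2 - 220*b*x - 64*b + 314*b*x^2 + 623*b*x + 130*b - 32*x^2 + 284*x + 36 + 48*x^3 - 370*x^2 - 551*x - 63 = 14*b^3 - 53*b^2 + 66*b + 48*x^3 + x^2*(314*b - 402) + x*(-152*b^2 + 403*b - 267) - 27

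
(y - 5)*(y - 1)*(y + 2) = y^3 - 4*y^2 - 7*y + 10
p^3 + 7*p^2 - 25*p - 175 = (p - 5)*(p + 5)*(p + 7)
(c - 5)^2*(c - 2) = c^3 - 12*c^2 + 45*c - 50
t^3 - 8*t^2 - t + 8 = (t - 8)*(t - 1)*(t + 1)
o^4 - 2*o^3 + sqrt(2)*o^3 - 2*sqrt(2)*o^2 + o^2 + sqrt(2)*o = o*(o - 1)^2*(o + sqrt(2))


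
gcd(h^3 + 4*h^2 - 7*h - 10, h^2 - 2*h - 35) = h + 5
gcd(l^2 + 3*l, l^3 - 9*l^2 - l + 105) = l + 3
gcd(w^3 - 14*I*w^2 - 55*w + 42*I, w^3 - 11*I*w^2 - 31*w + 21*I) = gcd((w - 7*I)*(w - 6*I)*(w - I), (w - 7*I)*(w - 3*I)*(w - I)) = w^2 - 8*I*w - 7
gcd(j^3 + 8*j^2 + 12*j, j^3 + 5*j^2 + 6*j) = j^2 + 2*j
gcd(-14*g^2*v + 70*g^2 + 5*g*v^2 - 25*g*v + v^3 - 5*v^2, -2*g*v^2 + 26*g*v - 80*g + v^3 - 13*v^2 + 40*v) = -2*g*v + 10*g + v^2 - 5*v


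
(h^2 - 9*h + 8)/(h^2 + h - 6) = (h^2 - 9*h + 8)/(h^2 + h - 6)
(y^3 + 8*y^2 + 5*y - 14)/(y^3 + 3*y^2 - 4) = (y + 7)/(y + 2)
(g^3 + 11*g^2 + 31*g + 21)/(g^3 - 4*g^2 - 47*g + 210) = (g^2 + 4*g + 3)/(g^2 - 11*g + 30)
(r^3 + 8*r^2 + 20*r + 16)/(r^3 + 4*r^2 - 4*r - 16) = (r + 2)/(r - 2)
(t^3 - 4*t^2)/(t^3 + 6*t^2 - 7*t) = t*(t - 4)/(t^2 + 6*t - 7)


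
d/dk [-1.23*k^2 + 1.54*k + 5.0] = 1.54 - 2.46*k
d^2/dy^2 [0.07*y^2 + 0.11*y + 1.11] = 0.140000000000000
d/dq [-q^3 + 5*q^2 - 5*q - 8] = -3*q^2 + 10*q - 5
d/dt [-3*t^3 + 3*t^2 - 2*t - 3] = -9*t^2 + 6*t - 2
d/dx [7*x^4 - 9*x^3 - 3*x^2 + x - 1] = 28*x^3 - 27*x^2 - 6*x + 1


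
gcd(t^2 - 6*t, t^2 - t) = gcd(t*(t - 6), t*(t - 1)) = t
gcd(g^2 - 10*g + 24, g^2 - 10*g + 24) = g^2 - 10*g + 24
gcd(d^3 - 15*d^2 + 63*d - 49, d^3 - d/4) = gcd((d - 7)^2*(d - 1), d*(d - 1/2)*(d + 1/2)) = 1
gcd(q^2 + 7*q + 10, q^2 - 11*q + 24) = 1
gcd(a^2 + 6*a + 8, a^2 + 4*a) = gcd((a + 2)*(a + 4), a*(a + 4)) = a + 4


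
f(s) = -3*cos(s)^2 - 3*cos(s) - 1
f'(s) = 6*sin(s)*cos(s) + 3*sin(s)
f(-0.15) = -6.90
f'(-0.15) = -1.33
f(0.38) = -6.37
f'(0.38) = 3.18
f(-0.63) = -5.38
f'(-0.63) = -4.62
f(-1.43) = -1.48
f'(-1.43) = -3.80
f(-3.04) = -0.98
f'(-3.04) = 0.30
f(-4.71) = -0.99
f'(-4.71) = 2.99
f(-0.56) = -5.70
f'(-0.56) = -4.29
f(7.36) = -3.10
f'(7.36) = 5.15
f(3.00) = -0.97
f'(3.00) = -0.41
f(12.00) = -5.67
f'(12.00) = -4.33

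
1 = 1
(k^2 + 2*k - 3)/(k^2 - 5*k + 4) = (k + 3)/(k - 4)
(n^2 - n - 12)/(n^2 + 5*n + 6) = (n - 4)/(n + 2)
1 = 1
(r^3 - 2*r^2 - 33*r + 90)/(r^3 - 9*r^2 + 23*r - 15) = (r + 6)/(r - 1)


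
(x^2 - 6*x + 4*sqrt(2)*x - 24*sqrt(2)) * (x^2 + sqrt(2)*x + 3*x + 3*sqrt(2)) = x^4 - 3*x^3 + 5*sqrt(2)*x^3 - 15*sqrt(2)*x^2 - 10*x^2 - 90*sqrt(2)*x - 24*x - 144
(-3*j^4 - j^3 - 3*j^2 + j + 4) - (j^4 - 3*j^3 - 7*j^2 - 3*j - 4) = -4*j^4 + 2*j^3 + 4*j^2 + 4*j + 8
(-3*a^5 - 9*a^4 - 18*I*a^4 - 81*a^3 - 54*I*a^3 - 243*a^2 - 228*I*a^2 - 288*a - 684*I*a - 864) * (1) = -3*a^5 - 9*a^4 - 18*I*a^4 - 81*a^3 - 54*I*a^3 - 243*a^2 - 228*I*a^2 - 288*a - 684*I*a - 864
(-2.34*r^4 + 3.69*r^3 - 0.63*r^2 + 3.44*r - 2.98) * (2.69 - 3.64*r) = 8.5176*r^5 - 19.7262*r^4 + 12.2193*r^3 - 14.2163*r^2 + 20.1008*r - 8.0162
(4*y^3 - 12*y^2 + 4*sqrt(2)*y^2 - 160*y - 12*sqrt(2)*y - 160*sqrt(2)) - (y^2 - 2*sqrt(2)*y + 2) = 4*y^3 - 13*y^2 + 4*sqrt(2)*y^2 - 160*y - 10*sqrt(2)*y - 160*sqrt(2) - 2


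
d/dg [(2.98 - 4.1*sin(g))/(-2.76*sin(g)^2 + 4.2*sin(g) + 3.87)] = (-11.316*sin(g)^2 + 16.4496*sin(g) - 28.383)*cos(g)/(7.6176*sin(g)^4 - 23.184*sin(g)^3 - 3.7224*sin(g)^2 + 32.508*sin(g) + 14.9769)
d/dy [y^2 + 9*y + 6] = 2*y + 9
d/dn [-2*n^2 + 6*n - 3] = 6 - 4*n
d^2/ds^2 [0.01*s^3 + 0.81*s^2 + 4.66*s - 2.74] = 0.06*s + 1.62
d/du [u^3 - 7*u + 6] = 3*u^2 - 7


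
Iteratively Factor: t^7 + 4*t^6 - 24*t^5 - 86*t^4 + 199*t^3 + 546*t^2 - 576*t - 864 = (t + 4)*(t^6 - 24*t^4 + 10*t^3 + 159*t^2 - 90*t - 216) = (t - 3)*(t + 4)*(t^5 + 3*t^4 - 15*t^3 - 35*t^2 + 54*t + 72) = (t - 3)*(t + 3)*(t + 4)*(t^4 - 15*t^2 + 10*t + 24) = (t - 3)*(t + 1)*(t + 3)*(t + 4)*(t^3 - t^2 - 14*t + 24) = (t - 3)*(t - 2)*(t + 1)*(t + 3)*(t + 4)*(t^2 + t - 12) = (t - 3)^2*(t - 2)*(t + 1)*(t + 3)*(t + 4)*(t + 4)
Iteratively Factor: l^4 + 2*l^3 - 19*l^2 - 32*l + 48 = (l + 3)*(l^3 - l^2 - 16*l + 16) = (l + 3)*(l + 4)*(l^2 - 5*l + 4) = (l - 4)*(l + 3)*(l + 4)*(l - 1)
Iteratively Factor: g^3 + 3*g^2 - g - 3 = (g - 1)*(g^2 + 4*g + 3) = (g - 1)*(g + 3)*(g + 1)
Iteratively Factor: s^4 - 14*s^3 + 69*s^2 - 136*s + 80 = (s - 1)*(s^3 - 13*s^2 + 56*s - 80) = (s - 5)*(s - 1)*(s^2 - 8*s + 16) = (s - 5)*(s - 4)*(s - 1)*(s - 4)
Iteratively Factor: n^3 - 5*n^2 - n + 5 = (n + 1)*(n^2 - 6*n + 5) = (n - 1)*(n + 1)*(n - 5)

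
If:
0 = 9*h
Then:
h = 0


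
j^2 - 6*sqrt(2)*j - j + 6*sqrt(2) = (j - 1)*(j - 6*sqrt(2))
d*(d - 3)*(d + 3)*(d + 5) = d^4 + 5*d^3 - 9*d^2 - 45*d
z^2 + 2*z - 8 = (z - 2)*(z + 4)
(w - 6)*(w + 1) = w^2 - 5*w - 6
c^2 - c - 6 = (c - 3)*(c + 2)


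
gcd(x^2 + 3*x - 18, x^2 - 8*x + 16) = 1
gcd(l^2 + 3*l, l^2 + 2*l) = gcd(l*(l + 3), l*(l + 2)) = l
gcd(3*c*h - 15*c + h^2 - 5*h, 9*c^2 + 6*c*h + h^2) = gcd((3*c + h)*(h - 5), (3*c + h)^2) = 3*c + h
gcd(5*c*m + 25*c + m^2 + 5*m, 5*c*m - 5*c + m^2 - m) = 5*c + m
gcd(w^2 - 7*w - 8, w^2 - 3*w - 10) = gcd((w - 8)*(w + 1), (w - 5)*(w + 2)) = 1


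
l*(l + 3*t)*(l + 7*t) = l^3 + 10*l^2*t + 21*l*t^2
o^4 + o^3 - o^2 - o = o*(o - 1)*(o + 1)^2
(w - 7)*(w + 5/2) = w^2 - 9*w/2 - 35/2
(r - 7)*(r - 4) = r^2 - 11*r + 28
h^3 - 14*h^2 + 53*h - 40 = (h - 8)*(h - 5)*(h - 1)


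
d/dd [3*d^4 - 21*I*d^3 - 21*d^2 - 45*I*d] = 12*d^3 - 63*I*d^2 - 42*d - 45*I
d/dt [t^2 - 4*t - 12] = 2*t - 4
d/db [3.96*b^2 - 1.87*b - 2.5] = 7.92*b - 1.87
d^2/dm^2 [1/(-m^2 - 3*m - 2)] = 2*(m^2 + 3*m - (2*m + 3)^2 + 2)/(m^2 + 3*m + 2)^3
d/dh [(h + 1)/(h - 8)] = -9/(h - 8)^2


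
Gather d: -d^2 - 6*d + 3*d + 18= -d^2 - 3*d + 18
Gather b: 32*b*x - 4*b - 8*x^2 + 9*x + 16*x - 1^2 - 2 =b*(32*x - 4) - 8*x^2 + 25*x - 3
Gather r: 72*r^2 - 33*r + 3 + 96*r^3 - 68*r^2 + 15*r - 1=96*r^3 + 4*r^2 - 18*r + 2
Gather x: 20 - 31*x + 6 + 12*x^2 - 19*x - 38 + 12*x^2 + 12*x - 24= 24*x^2 - 38*x - 36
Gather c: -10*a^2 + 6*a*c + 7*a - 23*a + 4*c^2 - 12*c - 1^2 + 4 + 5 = -10*a^2 - 16*a + 4*c^2 + c*(6*a - 12) + 8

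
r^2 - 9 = (r - 3)*(r + 3)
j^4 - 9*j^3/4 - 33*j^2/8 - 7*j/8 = j*(j - 7/2)*(j + 1/4)*(j + 1)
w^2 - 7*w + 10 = (w - 5)*(w - 2)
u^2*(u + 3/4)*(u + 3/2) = u^4 + 9*u^3/4 + 9*u^2/8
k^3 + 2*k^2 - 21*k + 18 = (k - 3)*(k - 1)*(k + 6)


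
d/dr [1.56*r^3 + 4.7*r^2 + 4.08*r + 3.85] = 4.68*r^2 + 9.4*r + 4.08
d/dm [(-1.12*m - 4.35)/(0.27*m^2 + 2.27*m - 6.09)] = (0.3024*m^2 + 2.349*m + 16.6953)/(0.0729*m^4 + 1.2258*m^3 + 1.8643*m^2 - 27.6486*m + 37.0881)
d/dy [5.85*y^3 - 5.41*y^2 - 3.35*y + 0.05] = 17.55*y^2 - 10.82*y - 3.35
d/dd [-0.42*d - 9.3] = -0.420000000000000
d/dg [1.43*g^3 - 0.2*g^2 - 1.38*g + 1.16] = 4.29*g^2 - 0.4*g - 1.38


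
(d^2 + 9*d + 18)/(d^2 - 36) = (d + 3)/(d - 6)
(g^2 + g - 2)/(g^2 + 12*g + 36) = (g^2 + g - 2)/(g^2 + 12*g + 36)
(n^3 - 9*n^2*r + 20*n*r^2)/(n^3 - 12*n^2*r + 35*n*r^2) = (-n + 4*r)/(-n + 7*r)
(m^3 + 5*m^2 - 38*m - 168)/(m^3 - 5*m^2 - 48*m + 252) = (m + 4)/(m - 6)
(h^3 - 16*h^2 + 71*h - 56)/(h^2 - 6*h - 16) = (h^2 - 8*h + 7)/(h + 2)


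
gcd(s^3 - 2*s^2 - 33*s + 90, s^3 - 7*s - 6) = s - 3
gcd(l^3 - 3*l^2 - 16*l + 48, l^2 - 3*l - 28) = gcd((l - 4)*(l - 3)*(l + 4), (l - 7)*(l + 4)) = l + 4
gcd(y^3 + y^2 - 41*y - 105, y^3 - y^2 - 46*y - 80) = y + 5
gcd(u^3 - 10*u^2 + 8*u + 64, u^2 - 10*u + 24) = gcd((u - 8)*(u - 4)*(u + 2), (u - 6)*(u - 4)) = u - 4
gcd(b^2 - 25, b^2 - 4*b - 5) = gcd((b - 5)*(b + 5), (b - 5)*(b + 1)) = b - 5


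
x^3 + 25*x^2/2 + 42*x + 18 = (x + 1/2)*(x + 6)^2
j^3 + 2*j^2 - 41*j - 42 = (j - 6)*(j + 1)*(j + 7)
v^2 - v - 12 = (v - 4)*(v + 3)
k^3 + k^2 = k^2*(k + 1)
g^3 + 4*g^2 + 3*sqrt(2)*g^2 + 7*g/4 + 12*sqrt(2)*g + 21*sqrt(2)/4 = (g + 1/2)*(g + 7/2)*(g + 3*sqrt(2))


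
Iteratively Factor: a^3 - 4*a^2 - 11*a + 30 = (a + 3)*(a^2 - 7*a + 10) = (a - 2)*(a + 3)*(a - 5)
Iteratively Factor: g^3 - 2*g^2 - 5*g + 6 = (g - 3)*(g^2 + g - 2) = (g - 3)*(g + 2)*(g - 1)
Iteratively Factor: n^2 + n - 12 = (n + 4)*(n - 3)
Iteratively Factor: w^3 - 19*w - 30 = (w - 5)*(w^2 + 5*w + 6) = (w - 5)*(w + 3)*(w + 2)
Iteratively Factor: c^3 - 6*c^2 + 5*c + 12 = (c + 1)*(c^2 - 7*c + 12) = (c - 3)*(c + 1)*(c - 4)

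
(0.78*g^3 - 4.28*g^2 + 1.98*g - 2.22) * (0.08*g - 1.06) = 0.0624*g^4 - 1.1692*g^3 + 4.6952*g^2 - 2.2764*g + 2.3532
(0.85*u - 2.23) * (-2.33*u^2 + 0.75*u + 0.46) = -1.9805*u^3 + 5.8334*u^2 - 1.2815*u - 1.0258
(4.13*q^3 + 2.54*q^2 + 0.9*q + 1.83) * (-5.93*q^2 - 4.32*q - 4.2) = -24.4909*q^5 - 32.9038*q^4 - 33.6558*q^3 - 25.4079*q^2 - 11.6856*q - 7.686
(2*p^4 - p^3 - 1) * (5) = 10*p^4 - 5*p^3 - 5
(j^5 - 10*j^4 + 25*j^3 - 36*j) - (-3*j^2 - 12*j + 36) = j^5 - 10*j^4 + 25*j^3 + 3*j^2 - 24*j - 36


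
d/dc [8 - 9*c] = -9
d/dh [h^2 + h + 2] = 2*h + 1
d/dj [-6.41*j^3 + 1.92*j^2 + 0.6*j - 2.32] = -19.23*j^2 + 3.84*j + 0.6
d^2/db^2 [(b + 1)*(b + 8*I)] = 2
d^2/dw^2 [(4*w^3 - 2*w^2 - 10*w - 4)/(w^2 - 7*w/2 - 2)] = 80/(w^3 - 12*w^2 + 48*w - 64)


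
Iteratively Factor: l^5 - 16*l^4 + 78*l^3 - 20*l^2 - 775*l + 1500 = (l + 3)*(l^4 - 19*l^3 + 135*l^2 - 425*l + 500) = (l - 5)*(l + 3)*(l^3 - 14*l^2 + 65*l - 100) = (l - 5)*(l - 4)*(l + 3)*(l^2 - 10*l + 25) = (l - 5)^2*(l - 4)*(l + 3)*(l - 5)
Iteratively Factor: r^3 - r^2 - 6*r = (r - 3)*(r^2 + 2*r) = r*(r - 3)*(r + 2)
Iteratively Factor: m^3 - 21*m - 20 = (m + 4)*(m^2 - 4*m - 5) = (m + 1)*(m + 4)*(m - 5)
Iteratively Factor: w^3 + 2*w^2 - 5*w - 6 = (w + 1)*(w^2 + w - 6) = (w - 2)*(w + 1)*(w + 3)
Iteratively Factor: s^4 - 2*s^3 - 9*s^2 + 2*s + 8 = (s + 1)*(s^3 - 3*s^2 - 6*s + 8) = (s - 1)*(s + 1)*(s^2 - 2*s - 8) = (s - 1)*(s + 1)*(s + 2)*(s - 4)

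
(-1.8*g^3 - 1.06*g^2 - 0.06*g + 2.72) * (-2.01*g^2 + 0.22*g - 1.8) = 3.618*g^5 + 1.7346*g^4 + 3.1274*g^3 - 3.5724*g^2 + 0.7064*g - 4.896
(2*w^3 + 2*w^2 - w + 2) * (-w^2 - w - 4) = -2*w^5 - 4*w^4 - 9*w^3 - 9*w^2 + 2*w - 8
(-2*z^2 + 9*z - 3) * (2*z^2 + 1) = -4*z^4 + 18*z^3 - 8*z^2 + 9*z - 3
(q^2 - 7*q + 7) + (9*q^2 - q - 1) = 10*q^2 - 8*q + 6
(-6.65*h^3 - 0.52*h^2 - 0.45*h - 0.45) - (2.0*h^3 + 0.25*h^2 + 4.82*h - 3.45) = -8.65*h^3 - 0.77*h^2 - 5.27*h + 3.0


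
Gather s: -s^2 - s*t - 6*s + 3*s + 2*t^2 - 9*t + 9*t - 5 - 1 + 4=-s^2 + s*(-t - 3) + 2*t^2 - 2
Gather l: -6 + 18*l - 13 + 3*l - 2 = 21*l - 21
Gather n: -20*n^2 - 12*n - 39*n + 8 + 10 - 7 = -20*n^2 - 51*n + 11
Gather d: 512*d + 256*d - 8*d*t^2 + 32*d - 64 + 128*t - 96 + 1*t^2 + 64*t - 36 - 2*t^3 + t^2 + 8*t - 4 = d*(800 - 8*t^2) - 2*t^3 + 2*t^2 + 200*t - 200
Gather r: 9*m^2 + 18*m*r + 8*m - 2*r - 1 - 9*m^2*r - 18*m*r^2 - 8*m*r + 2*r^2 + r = 9*m^2 + 8*m + r^2*(2 - 18*m) + r*(-9*m^2 + 10*m - 1) - 1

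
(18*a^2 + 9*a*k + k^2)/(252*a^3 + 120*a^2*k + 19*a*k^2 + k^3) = (3*a + k)/(42*a^2 + 13*a*k + k^2)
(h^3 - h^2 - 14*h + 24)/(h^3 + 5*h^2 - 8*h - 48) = (h - 2)/(h + 4)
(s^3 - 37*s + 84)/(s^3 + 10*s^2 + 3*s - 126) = (s - 4)/(s + 6)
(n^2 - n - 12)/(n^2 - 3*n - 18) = (n - 4)/(n - 6)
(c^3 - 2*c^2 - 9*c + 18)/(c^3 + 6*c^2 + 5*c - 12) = (c^2 - 5*c + 6)/(c^2 + 3*c - 4)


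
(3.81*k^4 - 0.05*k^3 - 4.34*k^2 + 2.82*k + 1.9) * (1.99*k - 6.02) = 7.5819*k^5 - 23.0357*k^4 - 8.3356*k^3 + 31.7386*k^2 - 13.1954*k - 11.438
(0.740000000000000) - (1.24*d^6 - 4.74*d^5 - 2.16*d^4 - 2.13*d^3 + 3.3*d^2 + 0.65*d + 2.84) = -1.24*d^6 + 4.74*d^5 + 2.16*d^4 + 2.13*d^3 - 3.3*d^2 - 0.65*d - 2.1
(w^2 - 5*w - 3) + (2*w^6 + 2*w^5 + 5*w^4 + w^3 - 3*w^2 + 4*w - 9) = 2*w^6 + 2*w^5 + 5*w^4 + w^3 - 2*w^2 - w - 12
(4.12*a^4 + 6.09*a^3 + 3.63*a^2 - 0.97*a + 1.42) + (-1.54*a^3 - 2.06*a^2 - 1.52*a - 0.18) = 4.12*a^4 + 4.55*a^3 + 1.57*a^2 - 2.49*a + 1.24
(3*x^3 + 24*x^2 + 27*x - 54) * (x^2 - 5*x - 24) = 3*x^5 + 9*x^4 - 165*x^3 - 765*x^2 - 378*x + 1296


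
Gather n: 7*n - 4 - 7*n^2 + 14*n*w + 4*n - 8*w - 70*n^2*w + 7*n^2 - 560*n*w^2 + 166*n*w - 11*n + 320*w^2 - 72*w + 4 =-70*n^2*w + n*(-560*w^2 + 180*w) + 320*w^2 - 80*w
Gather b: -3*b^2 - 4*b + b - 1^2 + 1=-3*b^2 - 3*b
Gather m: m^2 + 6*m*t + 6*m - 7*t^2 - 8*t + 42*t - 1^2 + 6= m^2 + m*(6*t + 6) - 7*t^2 + 34*t + 5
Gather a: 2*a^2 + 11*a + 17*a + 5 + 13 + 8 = 2*a^2 + 28*a + 26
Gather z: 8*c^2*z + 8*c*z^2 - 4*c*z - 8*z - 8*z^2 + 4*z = z^2*(8*c - 8) + z*(8*c^2 - 4*c - 4)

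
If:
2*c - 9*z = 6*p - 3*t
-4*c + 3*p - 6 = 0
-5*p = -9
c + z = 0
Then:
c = -3/20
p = 9/5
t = 83/20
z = 3/20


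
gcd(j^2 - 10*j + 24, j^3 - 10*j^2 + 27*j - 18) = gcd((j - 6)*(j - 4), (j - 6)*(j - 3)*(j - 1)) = j - 6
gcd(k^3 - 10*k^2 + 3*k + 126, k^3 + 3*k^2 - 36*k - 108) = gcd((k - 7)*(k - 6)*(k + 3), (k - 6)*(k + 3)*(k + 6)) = k^2 - 3*k - 18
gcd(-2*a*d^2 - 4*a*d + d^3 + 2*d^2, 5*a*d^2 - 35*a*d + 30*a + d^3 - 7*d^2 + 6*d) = 1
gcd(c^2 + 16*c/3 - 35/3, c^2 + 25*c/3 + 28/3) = c + 7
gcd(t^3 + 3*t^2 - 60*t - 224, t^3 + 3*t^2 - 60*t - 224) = t^3 + 3*t^2 - 60*t - 224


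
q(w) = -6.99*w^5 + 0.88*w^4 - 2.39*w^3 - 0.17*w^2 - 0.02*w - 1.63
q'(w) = -34.95*w^4 + 3.52*w^3 - 7.17*w^2 - 0.34*w - 0.02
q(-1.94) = 219.77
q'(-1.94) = -547.10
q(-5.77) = 46132.37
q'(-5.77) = -39652.14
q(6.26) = -66440.17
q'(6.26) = -53091.21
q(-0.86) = 3.55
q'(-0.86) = -26.39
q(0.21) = -1.66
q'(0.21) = -0.44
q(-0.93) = 5.69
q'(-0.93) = -34.88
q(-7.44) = 163015.98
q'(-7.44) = -108931.56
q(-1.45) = 54.02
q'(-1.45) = -179.83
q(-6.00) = 56003.33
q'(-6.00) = -46311.62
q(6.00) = -53737.87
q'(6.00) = -44795.06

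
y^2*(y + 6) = y^3 + 6*y^2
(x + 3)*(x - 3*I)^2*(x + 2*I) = x^4 + 3*x^3 - 4*I*x^3 + 3*x^2 - 12*I*x^2 + 9*x - 18*I*x - 54*I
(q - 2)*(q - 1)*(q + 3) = q^3 - 7*q + 6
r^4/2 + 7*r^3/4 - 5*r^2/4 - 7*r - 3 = (r/2 + 1/4)*(r - 2)*(r + 2)*(r + 3)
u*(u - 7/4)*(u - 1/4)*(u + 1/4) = u^4 - 7*u^3/4 - u^2/16 + 7*u/64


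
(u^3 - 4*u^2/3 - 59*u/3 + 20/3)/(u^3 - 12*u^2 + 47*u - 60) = (3*u^2 + 11*u - 4)/(3*(u^2 - 7*u + 12))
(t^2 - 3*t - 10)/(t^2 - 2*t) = (t^2 - 3*t - 10)/(t*(t - 2))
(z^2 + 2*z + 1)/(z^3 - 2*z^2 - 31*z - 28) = (z + 1)/(z^2 - 3*z - 28)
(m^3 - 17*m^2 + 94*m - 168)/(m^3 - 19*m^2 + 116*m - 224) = (m - 6)/(m - 8)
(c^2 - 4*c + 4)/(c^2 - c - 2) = (c - 2)/(c + 1)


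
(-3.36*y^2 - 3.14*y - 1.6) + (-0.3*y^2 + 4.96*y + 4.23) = -3.66*y^2 + 1.82*y + 2.63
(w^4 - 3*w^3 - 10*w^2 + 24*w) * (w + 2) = w^5 - w^4 - 16*w^3 + 4*w^2 + 48*w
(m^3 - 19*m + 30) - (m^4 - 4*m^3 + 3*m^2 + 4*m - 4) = -m^4 + 5*m^3 - 3*m^2 - 23*m + 34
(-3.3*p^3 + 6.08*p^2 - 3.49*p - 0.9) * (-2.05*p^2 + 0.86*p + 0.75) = 6.765*p^5 - 15.302*p^4 + 9.9083*p^3 + 3.4036*p^2 - 3.3915*p - 0.675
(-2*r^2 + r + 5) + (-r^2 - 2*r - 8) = -3*r^2 - r - 3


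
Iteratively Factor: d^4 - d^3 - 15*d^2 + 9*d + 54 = (d + 3)*(d^3 - 4*d^2 - 3*d + 18) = (d + 2)*(d + 3)*(d^2 - 6*d + 9) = (d - 3)*(d + 2)*(d + 3)*(d - 3)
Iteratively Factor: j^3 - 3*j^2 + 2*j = (j - 1)*(j^2 - 2*j) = j*(j - 1)*(j - 2)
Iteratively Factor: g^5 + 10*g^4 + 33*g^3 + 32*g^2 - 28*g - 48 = (g - 1)*(g^4 + 11*g^3 + 44*g^2 + 76*g + 48) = (g - 1)*(g + 4)*(g^3 + 7*g^2 + 16*g + 12) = (g - 1)*(g + 2)*(g + 4)*(g^2 + 5*g + 6) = (g - 1)*(g + 2)*(g + 3)*(g + 4)*(g + 2)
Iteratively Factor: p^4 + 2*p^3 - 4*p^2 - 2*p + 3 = (p - 1)*(p^3 + 3*p^2 - p - 3) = (p - 1)*(p + 3)*(p^2 - 1) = (p - 1)^2*(p + 3)*(p + 1)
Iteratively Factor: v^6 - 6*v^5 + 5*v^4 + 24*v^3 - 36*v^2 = (v)*(v^5 - 6*v^4 + 5*v^3 + 24*v^2 - 36*v) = v^2*(v^4 - 6*v^3 + 5*v^2 + 24*v - 36) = v^2*(v + 2)*(v^3 - 8*v^2 + 21*v - 18) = v^2*(v - 3)*(v + 2)*(v^2 - 5*v + 6) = v^2*(v - 3)^2*(v + 2)*(v - 2)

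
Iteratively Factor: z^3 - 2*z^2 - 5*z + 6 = (z - 3)*(z^2 + z - 2) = (z - 3)*(z - 1)*(z + 2)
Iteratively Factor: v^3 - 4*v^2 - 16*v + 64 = (v - 4)*(v^2 - 16) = (v - 4)^2*(v + 4)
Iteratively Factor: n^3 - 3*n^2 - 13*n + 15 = (n - 5)*(n^2 + 2*n - 3) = (n - 5)*(n + 3)*(n - 1)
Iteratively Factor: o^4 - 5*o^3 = (o - 5)*(o^3) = o*(o - 5)*(o^2) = o^2*(o - 5)*(o)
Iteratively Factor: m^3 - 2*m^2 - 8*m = (m)*(m^2 - 2*m - 8) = m*(m - 4)*(m + 2)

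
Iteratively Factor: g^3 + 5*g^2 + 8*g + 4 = (g + 1)*(g^2 + 4*g + 4) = (g + 1)*(g + 2)*(g + 2)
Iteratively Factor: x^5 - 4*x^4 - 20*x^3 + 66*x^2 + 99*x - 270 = (x + 3)*(x^4 - 7*x^3 + x^2 + 63*x - 90) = (x - 2)*(x + 3)*(x^3 - 5*x^2 - 9*x + 45) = (x - 2)*(x + 3)^2*(x^2 - 8*x + 15) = (x - 5)*(x - 2)*(x + 3)^2*(x - 3)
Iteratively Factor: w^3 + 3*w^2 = (w + 3)*(w^2) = w*(w + 3)*(w)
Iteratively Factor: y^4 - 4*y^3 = (y)*(y^3 - 4*y^2) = y^2*(y^2 - 4*y) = y^3*(y - 4)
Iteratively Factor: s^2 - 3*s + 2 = (s - 1)*(s - 2)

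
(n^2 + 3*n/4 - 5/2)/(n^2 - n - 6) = (n - 5/4)/(n - 3)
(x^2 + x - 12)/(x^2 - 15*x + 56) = (x^2 + x - 12)/(x^2 - 15*x + 56)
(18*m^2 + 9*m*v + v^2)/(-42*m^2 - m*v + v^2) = (3*m + v)/(-7*m + v)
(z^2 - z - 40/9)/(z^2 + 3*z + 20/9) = (3*z - 8)/(3*z + 4)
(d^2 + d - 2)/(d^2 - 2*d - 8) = (d - 1)/(d - 4)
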